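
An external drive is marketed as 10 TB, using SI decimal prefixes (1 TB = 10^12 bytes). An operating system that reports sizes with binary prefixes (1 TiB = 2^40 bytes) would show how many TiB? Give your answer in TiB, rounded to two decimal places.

10 TB × 1,000,000,000,000 bytes/TB = 10,000,000,000,000 bytes
1 TiB = 2^40 bytes = 1,099,511,627,776 bytes
10,000,000,000,000 / 1,099,511,627,776 = 9.09 TiB

9.09 TiB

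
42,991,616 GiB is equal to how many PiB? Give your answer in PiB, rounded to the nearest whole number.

42,991,616 GiB × 1,073,741,824 bytes/GiB = 46,161,896,180,547,584 bytes
1 PiB = 2^50 bytes = 1,125,899,906,842,624 bytes
46,161,896,180,547,584 / 1,125,899,906,842,624 = 41 PiB

41 PiB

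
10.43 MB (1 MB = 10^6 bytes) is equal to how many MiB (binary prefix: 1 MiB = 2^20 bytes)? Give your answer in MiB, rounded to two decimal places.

9.95 MiB

10.43 MB = 10.43 × 10^6 bytes = 10,430,000 bytes
1 MiB = 1,048,576 bytes
10,430,000 / 1,048,576 = 9.95 MiB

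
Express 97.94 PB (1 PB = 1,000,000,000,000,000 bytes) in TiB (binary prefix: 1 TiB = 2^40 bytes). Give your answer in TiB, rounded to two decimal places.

89,075.91 TiB

97.94 PB = 97.94 × 10^15 bytes = 97,940,000,000,000,000 bytes
1 TiB = 2^40 bytes = 1,099,511,627,776 bytes
97,940,000,000,000,000 / 1,099,511,627,776 = 89,075.91 TiB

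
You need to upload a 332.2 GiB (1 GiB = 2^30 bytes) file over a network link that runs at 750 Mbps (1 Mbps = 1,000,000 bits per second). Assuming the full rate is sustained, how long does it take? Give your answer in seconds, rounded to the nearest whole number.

332.2 GiB = 356,697,033,932.8 bytes = 2,853,576,271,462.4 bits
750 Mbps = 750,000,000 bits/s
time = 2,853,576,271,462.4 / 750,000,000 = 3,805 s

3,805 seconds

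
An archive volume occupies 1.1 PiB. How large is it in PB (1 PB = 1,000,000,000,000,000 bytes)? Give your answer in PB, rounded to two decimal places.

1.24 PB

1.1 PiB = 1.1 × 2^50 bytes = 1,238,489,897,526,886.4 bytes
1 PB = 10^15 bytes = 1,000,000,000,000,000 bytes
1,238,489,897,526,886.4 / 1,000,000,000,000,000 = 1.24 PB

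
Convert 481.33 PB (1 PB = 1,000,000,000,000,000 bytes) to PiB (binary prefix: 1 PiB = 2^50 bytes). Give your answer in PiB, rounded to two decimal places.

481.33 PB = 481.33 × 10^15 bytes = 481,330,000,000,000,000 bytes
1 PiB = 2^50 bytes = 1,125,899,906,842,624 bytes
481,330,000,000,000,000 / 1,125,899,906,842,624 = 427.51 PiB

427.51 PiB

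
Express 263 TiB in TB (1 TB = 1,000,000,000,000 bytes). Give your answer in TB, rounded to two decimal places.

289.17 TB

263 TiB = 263 × 2^40 bytes = 289,171,558,105,088 bytes
1 TB = 1,000,000,000,000 bytes
289,171,558,105,088 / 1,000,000,000,000 = 289.17 TB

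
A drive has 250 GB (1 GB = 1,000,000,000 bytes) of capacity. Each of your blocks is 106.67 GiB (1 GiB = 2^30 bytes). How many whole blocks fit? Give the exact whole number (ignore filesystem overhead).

2

Capacity: 250 GB = 250,000,000,000 bytes
Per item: 106.67 GiB = 114,536,040,366.08 bytes
⌊250,000,000,000 / 114,536,040,366.08⌋ = 2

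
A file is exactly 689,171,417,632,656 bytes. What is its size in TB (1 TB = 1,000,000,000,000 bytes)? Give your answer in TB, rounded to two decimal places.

689,171,417,632,656 bytes given.
1 TB = 1,000,000,000,000 bytes
689,171,417,632,656 / 1,000,000,000,000 = 689.17 TB

689.17 TB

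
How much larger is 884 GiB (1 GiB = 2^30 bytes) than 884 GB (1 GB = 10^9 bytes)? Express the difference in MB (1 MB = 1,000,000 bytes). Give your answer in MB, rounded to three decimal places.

65,187.772 MB

884 GiB = 884 × 1,073,741,824 = 949,187,772,416 bytes
884 GB = 884 × 1,000,000,000 = 884,000,000,000 bytes
difference = 65,187,772,416 bytes
65,187,772,416 / 1,000,000 = 65,187.772 MB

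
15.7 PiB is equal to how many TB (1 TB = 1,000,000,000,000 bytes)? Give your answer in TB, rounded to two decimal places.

17,676.63 TB

15.7 PiB = 15.7 × 2^50 bytes = 17,676,628,537,429,196.8 bytes
1 TB = 10^12 bytes = 1,000,000,000,000 bytes
17,676,628,537,429,196.8 / 1,000,000,000,000 = 17,676.63 TB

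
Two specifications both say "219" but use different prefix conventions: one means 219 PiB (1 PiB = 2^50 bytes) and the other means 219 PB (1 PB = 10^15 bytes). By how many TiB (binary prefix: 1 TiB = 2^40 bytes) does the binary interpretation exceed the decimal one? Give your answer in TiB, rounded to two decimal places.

25,076.66 TiB

219 PiB = 219 × 1,125,899,906,842,624 = 246,572,079,598,534,656 bytes
219 PB = 219 × 1,000,000,000,000,000 = 219,000,000,000,000,000 bytes
difference = 27,572,079,598,534,656 bytes
27,572,079,598,534,656 / 1,099,511,627,776 = 25,076.66 TiB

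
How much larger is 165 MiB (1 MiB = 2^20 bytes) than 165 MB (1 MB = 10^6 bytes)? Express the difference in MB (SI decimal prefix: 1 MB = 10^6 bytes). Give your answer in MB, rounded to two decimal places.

165 MiB = 165 × 1,048,576 = 173,015,040 bytes
165 MB = 165 × 1,000,000 = 165,000,000 bytes
difference = 8,015,040 bytes
8,015,040 / 1,000,000 = 8.02 MB

8.02 MB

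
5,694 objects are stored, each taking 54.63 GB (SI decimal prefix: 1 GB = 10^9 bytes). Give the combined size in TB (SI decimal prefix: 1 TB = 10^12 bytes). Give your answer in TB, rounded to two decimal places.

311.06 TB

Total = 5,694 × 54.63 GB = 311063.22 GB
= 311063.22 × 1,000,000,000 bytes = 311,063,220,000,000 bytes
1 TB = 1,000,000,000,000 bytes
311,063,220,000,000 / 1,000,000,000,000 = 311.06 TB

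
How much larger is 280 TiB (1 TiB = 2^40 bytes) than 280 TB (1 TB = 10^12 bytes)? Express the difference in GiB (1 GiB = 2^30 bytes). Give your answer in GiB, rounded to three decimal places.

25,949.679 GiB

280 TiB = 280 × 1,099,511,627,776 = 307,863,255,777,280 bytes
280 TB = 280 × 1,000,000,000,000 = 280,000,000,000,000 bytes
difference = 27,863,255,777,280 bytes
27,863,255,777,280 / 1,073,741,824 = 25,949.679 GiB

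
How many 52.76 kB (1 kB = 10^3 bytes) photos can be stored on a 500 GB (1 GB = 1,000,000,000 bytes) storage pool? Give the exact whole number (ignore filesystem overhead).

Capacity: 500 GB = 500,000,000,000 bytes
Per item: 52.76 kB = 52,760 bytes
⌊500,000,000,000 / 52,760⌋ = 9,476,876

9,476,876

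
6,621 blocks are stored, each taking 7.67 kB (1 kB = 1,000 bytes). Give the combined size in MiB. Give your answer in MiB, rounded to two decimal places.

48.43 MiB

Total = 6,621 × 7.67 kB = 50783.07 kB
= 50783.07 × 1,000 bytes = 50,783,070 bytes
1 MiB = 1,048,576 bytes
50,783,070 / 1,048,576 = 48.43 MiB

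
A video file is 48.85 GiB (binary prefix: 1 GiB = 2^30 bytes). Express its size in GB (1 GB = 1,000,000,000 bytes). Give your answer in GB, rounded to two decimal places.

48.85 GiB = 48.85 × 2^30 bytes = 52,452,288,102.4 bytes
1 GB = 10^9 bytes = 1,000,000,000 bytes
52,452,288,102.4 / 1,000,000,000 = 52.45 GB

52.45 GB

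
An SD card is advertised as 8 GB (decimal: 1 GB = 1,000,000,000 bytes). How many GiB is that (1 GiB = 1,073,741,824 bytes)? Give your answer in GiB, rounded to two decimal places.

7.45 GiB

8 GB = 8 × 10^9 bytes = 8,000,000,000 bytes
1 GiB = 2^30 bytes = 1,073,741,824 bytes
8,000,000,000 / 1,073,741,824 = 7.45 GiB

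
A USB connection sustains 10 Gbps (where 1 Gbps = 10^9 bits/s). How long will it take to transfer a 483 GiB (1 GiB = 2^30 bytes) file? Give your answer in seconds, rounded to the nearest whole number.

415 seconds

483 GiB = 518,617,300,992 bytes = 4,148,938,407,936 bits
10 Gbps = 10,000,000,000 bits/s
time = 4,148,938,407,936 / 10,000,000,000 = 415 s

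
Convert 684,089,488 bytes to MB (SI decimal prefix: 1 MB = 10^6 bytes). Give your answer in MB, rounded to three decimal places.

684,089,488 bytes given.
1 MB = 10^6 bytes = 1,000,000 bytes
684,089,488 / 1,000,000 = 684.089 MB

684.089 MB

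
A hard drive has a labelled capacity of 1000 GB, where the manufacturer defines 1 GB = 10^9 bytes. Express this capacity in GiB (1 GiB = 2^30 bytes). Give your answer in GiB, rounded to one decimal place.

1000 GB = 1000 × 10^9 bytes = 1,000,000,000,000 bytes
1 GiB = 2^30 bytes = 1,073,741,824 bytes
1,000,000,000,000 / 1,073,741,824 = 931.3 GiB

931.3 GiB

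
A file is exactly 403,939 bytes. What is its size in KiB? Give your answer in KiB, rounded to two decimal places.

403,939 bytes given.
1 KiB = 2^10 bytes = 1,024 bytes
403,939 / 1,024 = 394.47 KiB

394.47 KiB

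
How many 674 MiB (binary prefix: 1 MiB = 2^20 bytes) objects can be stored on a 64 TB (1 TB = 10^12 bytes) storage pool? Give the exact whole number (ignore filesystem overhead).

Capacity: 64 TB = 64,000,000,000,000 bytes
Per item: 674 MiB = 706,740,224 bytes
⌊64,000,000,000,000 / 706,740,224⌋ = 90,556

90,556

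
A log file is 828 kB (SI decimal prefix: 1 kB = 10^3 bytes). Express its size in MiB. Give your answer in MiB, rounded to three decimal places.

0.790 MiB

828 kB = 828 × 10^3 bytes = 828,000 bytes
1 MiB = 2^20 bytes = 1,048,576 bytes
828,000 / 1,048,576 = 0.790 MiB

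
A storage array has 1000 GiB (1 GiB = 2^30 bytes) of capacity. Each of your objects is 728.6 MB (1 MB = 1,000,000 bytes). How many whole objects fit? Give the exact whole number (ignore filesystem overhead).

Capacity: 1000 GiB = 1,073,741,824,000 bytes
Per item: 728.6 MB = 728,600,000 bytes
⌊1,073,741,824,000 / 728,600,000⌋ = 1,473

1,473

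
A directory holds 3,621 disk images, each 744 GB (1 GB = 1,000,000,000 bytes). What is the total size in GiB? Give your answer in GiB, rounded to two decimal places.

2,509,005.37 GiB

Total = 3,621 × 744 GB = 2,694,024 GB
= 2,694,024 × 1,000,000,000 bytes = 2,694,024,000,000,000 bytes
1 GiB = 1,073,741,824 bytes
2,694,024,000,000,000 / 1,073,741,824 = 2,509,005.37 GiB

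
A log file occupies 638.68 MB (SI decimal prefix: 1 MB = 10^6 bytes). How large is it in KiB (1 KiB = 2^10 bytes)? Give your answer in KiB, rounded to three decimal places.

638.68 MB × 1,000,000 bytes/MB = 638,680,000 bytes
1 KiB = 1,024 bytes
638,680,000 / 1,024 = 623,710.938 KiB

623,710.938 KiB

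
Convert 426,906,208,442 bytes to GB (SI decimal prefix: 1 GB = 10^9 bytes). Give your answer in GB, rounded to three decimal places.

426.906 GB

426,906,208,442 bytes given.
1 GB = 10^9 bytes = 1,000,000,000 bytes
426,906,208,442 / 1,000,000,000 = 426.906 GB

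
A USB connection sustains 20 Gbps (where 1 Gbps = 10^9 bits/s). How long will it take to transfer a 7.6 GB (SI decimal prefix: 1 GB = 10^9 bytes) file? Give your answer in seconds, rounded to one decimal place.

3.0 seconds

7.6 GB = 7,600,000,000 bytes = 60,800,000,000 bits
20 Gbps = 20,000,000,000 bits/s
time = 60,800,000,000 / 20,000,000,000 = 3.0 s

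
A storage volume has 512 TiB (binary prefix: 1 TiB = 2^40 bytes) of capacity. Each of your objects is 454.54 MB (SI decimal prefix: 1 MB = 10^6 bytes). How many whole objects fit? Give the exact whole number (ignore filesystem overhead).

Capacity: 512 TiB = 562,949,953,421,312 bytes
Per item: 454.54 MB = 454,540,000 bytes
⌊562,949,953,421,312 / 454,540,000⌋ = 1,238,504

1,238,504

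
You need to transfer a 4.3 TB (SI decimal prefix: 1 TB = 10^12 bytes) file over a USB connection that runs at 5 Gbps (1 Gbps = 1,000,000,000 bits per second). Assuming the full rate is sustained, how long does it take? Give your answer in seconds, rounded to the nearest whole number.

4.3 TB = 4,300,000,000,000 bytes = 34,400,000,000,000 bits
5 Gbps = 5,000,000,000 bits/s
time = 34,400,000,000,000 / 5,000,000,000 = 6,880 s

6,880 seconds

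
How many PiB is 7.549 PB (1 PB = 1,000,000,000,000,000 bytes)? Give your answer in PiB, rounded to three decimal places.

7.549 PB = 7.549 × 10^15 bytes = 7,549,000,000,000,000 bytes
1 PiB = 2^50 bytes = 1,125,899,906,842,624 bytes
7,549,000,000,000,000 / 1,125,899,906,842,624 = 6.705 PiB

6.705 PiB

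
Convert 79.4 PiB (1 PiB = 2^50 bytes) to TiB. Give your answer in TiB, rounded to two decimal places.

81,305.60 TiB

79.4 PiB = 79.4 × 2^50 bytes = 89,396,452,603,304,345.6 bytes
1 TiB = 1,099,511,627,776 bytes
89,396,452,603,304,345.6 / 1,099,511,627,776 = 81,305.60 TiB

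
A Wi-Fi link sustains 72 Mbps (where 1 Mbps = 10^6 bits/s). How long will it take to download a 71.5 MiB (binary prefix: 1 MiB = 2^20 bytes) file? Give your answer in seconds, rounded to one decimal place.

71.5 MiB = 74,973,184 bytes = 599,785,472 bits
72 Mbps = 72,000,000 bits/s
time = 599,785,472 / 72,000,000 = 8.3 s

8.3 seconds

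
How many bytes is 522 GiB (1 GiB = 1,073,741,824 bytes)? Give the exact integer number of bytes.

522 × 1,073,741,824 = 560,493,232,128 bytes  (1 GiB = 2^30 bytes)

560,493,232,128 bytes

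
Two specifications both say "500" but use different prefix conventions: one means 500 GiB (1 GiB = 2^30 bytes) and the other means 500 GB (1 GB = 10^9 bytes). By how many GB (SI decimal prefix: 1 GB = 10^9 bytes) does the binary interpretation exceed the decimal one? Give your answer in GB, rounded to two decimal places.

36.87 GB

500 GiB = 500 × 1,073,741,824 = 536,870,912,000 bytes
500 GB = 500 × 1,000,000,000 = 500,000,000,000 bytes
difference = 36,870,912,000 bytes
36,870,912,000 / 1,000,000,000 = 36.87 GB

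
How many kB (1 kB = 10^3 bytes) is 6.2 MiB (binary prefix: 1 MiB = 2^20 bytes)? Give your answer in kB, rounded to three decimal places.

6,501.171 kB

6.2 MiB × 1,048,576 bytes/MiB = 6,501,171.2 bytes
1 kB = 1,000 bytes
6,501,171.2 / 1,000 = 6,501.171 kB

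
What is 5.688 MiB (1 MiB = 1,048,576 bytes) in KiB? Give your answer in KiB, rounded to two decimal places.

5,824.51 KiB

5.688 MiB × 1,048,576 bytes/MiB = 5,964,300.288 bytes
1 KiB = 1,024 bytes
5,964,300.288 / 1,024 = 5,824.51 KiB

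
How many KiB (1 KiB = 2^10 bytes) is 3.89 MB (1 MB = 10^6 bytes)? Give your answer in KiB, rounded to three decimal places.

3.89 MB = 3.89 × 10^6 bytes = 3,890,000 bytes
1 KiB = 1,024 bytes
3,890,000 / 1,024 = 3,798.828 KiB

3,798.828 KiB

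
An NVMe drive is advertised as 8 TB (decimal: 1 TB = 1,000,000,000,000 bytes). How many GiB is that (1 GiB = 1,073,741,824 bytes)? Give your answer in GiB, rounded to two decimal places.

7,450.58 GiB

8 TB = 8 × 10^12 bytes = 8,000,000,000,000 bytes
1 GiB = 2^30 bytes = 1,073,741,824 bytes
8,000,000,000,000 / 1,073,741,824 = 7,450.58 GiB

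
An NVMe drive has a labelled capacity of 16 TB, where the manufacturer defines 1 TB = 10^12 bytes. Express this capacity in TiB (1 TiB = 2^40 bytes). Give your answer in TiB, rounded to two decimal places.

14.55 TiB

16 TB × 1,000,000,000,000 bytes/TB = 16,000,000,000,000 bytes
1 TiB = 2^40 bytes = 1,099,511,627,776 bytes
16,000,000,000,000 / 1,099,511,627,776 = 14.55 TiB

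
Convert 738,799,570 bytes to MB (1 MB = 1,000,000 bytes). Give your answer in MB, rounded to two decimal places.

738,799,570 bytes given.
1 MB = 10^6 bytes = 1,000,000 bytes
738,799,570 / 1,000,000 = 738.80 MB

738.80 MB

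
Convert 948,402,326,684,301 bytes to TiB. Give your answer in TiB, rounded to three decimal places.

948,402,326,684,301 bytes given.
1 TiB = 1,099,511,627,776 bytes
948,402,326,684,301 / 1,099,511,627,776 = 862.567 TiB

862.567 TiB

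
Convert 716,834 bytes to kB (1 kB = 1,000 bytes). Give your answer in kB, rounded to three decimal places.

716.834 kB

716,834 bytes given.
1 kB = 10^3 bytes = 1,000 bytes
716,834 / 1,000 = 716.834 kB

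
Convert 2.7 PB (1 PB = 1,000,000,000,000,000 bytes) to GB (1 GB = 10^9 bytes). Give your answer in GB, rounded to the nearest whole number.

2.7 PB = 2.7 × 10^15 bytes = 2,700,000,000,000,000 bytes
1 GB = 1,000,000,000 bytes
2,700,000,000,000,000 / 1,000,000,000 = 2,700,000 GB

2,700,000 GB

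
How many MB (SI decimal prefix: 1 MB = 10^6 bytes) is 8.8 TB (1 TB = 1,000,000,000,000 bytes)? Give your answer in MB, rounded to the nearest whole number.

8.8 TB = 8.8 × 10^12 bytes = 8,800,000,000,000 bytes
1 MB = 1,000,000 bytes
8,800,000,000,000 / 1,000,000 = 8,800,000 MB

8,800,000 MB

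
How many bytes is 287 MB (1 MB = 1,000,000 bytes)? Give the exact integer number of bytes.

287 × 1,000,000 = 287,000,000 bytes

287,000,000 bytes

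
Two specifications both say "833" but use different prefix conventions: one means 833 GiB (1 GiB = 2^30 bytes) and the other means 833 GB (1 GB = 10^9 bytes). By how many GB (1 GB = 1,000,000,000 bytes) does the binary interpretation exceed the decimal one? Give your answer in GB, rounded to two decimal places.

61.43 GB

833 GiB = 833 × 1,073,741,824 = 894,426,939,392 bytes
833 GB = 833 × 1,000,000,000 = 833,000,000,000 bytes
difference = 61,426,939,392 bytes
61,426,939,392 / 1,000,000,000 = 61.43 GB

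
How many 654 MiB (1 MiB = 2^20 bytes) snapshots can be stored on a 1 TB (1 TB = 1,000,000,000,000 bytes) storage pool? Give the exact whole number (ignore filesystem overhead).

1,458

Capacity: 1 TB = 1,000,000,000,000 bytes
Per item: 654 MiB = 685,768,704 bytes
⌊1,000,000,000,000 / 685,768,704⌋ = 1,458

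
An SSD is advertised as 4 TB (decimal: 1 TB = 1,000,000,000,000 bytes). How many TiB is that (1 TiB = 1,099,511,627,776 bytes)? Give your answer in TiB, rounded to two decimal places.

3.64 TiB

4 TB = 4 × 10^12 bytes = 4,000,000,000,000 bytes
1 TiB = 1,099,511,627,776 bytes
4,000,000,000,000 / 1,099,511,627,776 = 3.64 TiB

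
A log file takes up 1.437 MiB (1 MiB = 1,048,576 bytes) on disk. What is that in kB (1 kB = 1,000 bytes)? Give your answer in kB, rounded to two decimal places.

1,506.80 kB

1.437 MiB × 1,048,576 bytes/MiB = 1,506,803.712 bytes
1 kB = 1,000 bytes
1,506,803.712 / 1,000 = 1,506.80 kB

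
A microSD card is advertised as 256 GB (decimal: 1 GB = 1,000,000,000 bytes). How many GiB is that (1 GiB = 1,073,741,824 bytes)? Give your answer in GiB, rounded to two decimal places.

238.42 GiB

256 GB = 256 × 10^9 bytes = 256,000,000,000 bytes
1 GiB = 2^30 bytes = 1,073,741,824 bytes
256,000,000,000 / 1,073,741,824 = 238.42 GiB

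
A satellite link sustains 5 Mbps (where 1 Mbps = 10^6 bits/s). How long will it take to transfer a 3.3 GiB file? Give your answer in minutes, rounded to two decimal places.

94.49 minutes

3.3 GiB = 3,543,348,019.2 bytes = 28,346,784,153.6 bits
5 Mbps = 5,000,000 bits/s
time = 28,346,784,153.6 / 5,000,000 = 5,669.357 s
5,669.357 s / 60 = 94.49 minutes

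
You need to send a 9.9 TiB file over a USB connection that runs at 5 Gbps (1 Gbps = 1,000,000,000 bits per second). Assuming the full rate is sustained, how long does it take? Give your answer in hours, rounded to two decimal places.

4.84 hours

9.9 TiB = 10,885,165,114,982.4 bytes = 87,081,320,919,859.2 bits
5 Gbps = 5,000,000,000 bits/s
time = 87,081,320,919,859.2 / 5,000,000,000 = 17,416.2642 s
17,416.2642 s / 3600 = 4.84 hours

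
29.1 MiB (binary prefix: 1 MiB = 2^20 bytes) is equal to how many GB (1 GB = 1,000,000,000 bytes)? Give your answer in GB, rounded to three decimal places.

0.031 GB

29.1 MiB × 1,048,576 bytes/MiB = 30,513,561.6 bytes
1 GB = 1,000,000,000 bytes
30,513,561.6 / 1,000,000,000 = 0.031 GB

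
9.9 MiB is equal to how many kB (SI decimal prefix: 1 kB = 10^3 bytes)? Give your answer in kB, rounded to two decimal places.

9.9 MiB = 9.9 × 2^20 bytes = 10,380,902.4 bytes
1 kB = 10^3 bytes = 1,000 bytes
10,380,902.4 / 1,000 = 10,380.90 kB

10,380.90 kB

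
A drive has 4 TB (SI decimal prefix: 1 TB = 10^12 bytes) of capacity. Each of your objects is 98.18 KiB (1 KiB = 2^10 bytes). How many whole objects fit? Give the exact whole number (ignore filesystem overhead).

39,786,616

Capacity: 4 TB = 4,000,000,000,000 bytes
Per item: 98.18 KiB = 100,536.32 bytes
⌊4,000,000,000,000 / 100,536.32⌋ = 39,786,616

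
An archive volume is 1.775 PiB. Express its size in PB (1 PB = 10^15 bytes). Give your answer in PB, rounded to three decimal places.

1.775 PiB = 1.775 × 2^50 bytes = 1,998,472,334,645,657.6 bytes
1 PB = 10^15 bytes = 1,000,000,000,000,000 bytes
1,998,472,334,645,657.6 / 1,000,000,000,000,000 = 1.998 PB

1.998 PB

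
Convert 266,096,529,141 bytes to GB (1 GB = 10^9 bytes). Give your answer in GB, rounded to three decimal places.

266.097 GB

266,096,529,141 bytes given.
1 GB = 10^9 bytes = 1,000,000,000 bytes
266,096,529,141 / 1,000,000,000 = 266.097 GB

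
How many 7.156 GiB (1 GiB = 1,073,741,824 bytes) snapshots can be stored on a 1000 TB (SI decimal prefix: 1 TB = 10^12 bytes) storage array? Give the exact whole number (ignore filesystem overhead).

130,145

Capacity: 1000 TB = 1,000,000,000,000,000 bytes
Per item: 7.156 GiB = 7,683,696,492.544 bytes
⌊1,000,000,000,000,000 / 7,683,696,492.544⌋ = 130,145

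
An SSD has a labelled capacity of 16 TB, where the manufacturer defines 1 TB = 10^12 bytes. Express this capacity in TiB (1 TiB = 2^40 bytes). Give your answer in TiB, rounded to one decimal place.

16 TB × 1,000,000,000,000 bytes/TB = 16,000,000,000,000 bytes
1 TiB = 2^40 bytes = 1,099,511,627,776 bytes
16,000,000,000,000 / 1,099,511,627,776 = 14.6 TiB

14.6 TiB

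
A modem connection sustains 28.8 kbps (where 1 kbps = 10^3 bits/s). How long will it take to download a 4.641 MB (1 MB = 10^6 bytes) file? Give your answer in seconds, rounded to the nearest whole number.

4.641 MB = 4,641,000 bytes = 37,128,000 bits
28.8 kbps = 28,800 bits/s
time = 37,128,000 / 28,800 = 1,289 s

1,289 seconds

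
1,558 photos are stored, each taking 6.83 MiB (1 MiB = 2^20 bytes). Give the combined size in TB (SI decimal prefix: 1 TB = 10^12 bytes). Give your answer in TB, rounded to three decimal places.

0.011 TB

Total = 1,558 × 6.83 MiB = 10641.14 MiB
= 10641.14 × 1,048,576 bytes = 11,158,044,016.64 bytes
1 TB = 1,000,000,000,000 bytes
11,158,044,016.64 / 1,000,000,000,000 = 0.011 TB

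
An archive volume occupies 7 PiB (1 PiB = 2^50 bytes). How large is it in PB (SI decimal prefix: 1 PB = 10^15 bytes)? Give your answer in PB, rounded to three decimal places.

7.881 PB

7 PiB = 7 × 2^50 bytes = 7,881,299,347,898,368 bytes
1 PB = 1,000,000,000,000,000 bytes
7,881,299,347,898,368 / 1,000,000,000,000,000 = 7.881 PB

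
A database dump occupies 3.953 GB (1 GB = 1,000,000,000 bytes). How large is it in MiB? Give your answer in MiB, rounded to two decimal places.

3,769.87 MiB

3.953 GB = 3.953 × 10^9 bytes = 3,953,000,000 bytes
1 MiB = 1,048,576 bytes
3,953,000,000 / 1,048,576 = 3,769.87 MiB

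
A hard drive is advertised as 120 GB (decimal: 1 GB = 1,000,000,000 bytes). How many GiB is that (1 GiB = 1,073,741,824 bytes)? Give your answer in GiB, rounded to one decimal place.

111.8 GiB

120 GB = 120 × 10^9 bytes = 120,000,000,000 bytes
1 GiB = 2^30 bytes = 1,073,741,824 bytes
120,000,000,000 / 1,073,741,824 = 111.8 GiB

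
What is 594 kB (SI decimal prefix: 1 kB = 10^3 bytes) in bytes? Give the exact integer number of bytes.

594 × 1,000 = 594,000 bytes

594,000 bytes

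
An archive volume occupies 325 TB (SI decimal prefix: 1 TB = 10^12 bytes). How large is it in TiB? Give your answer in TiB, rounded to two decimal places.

325 TB × 1,000,000,000,000 bytes/TB = 325,000,000,000,000 bytes
1 TiB = 2^40 bytes = 1,099,511,627,776 bytes
325,000,000,000,000 / 1,099,511,627,776 = 295.59 TiB

295.59 TiB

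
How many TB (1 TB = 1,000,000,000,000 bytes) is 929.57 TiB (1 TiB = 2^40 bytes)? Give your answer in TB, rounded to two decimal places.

929.57 TiB × 1,099,511,627,776 bytes/TiB = 1,022,073,023,831,736.32 bytes
1 TB = 1,000,000,000,000 bytes
1,022,073,023,831,736.32 / 1,000,000,000,000 = 1,022.07 TB

1,022.07 TB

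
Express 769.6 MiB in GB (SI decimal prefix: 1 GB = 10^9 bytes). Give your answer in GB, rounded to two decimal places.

0.81 GB

769.6 MiB = 769.6 × 2^20 bytes = 806,984,089.6 bytes
1 GB = 1,000,000,000 bytes
806,984,089.6 / 1,000,000,000 = 0.81 GB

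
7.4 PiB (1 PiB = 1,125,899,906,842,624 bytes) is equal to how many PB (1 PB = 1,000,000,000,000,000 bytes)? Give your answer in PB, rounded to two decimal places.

8.33 PB

7.4 PiB = 7.4 × 2^50 bytes = 8,331,659,310,635,417.6 bytes
1 PB = 1,000,000,000,000,000 bytes
8,331,659,310,635,417.6 / 1,000,000,000,000,000 = 8.33 PB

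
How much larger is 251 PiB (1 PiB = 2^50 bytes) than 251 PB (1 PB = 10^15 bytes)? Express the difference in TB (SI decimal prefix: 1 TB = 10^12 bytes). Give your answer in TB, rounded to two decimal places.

31,600.88 TB

251 PiB = 251 × 1,125,899,906,842,624 = 282,600,876,617,498,624 bytes
251 PB = 251 × 1,000,000,000,000,000 = 251,000,000,000,000,000 bytes
difference = 31,600,876,617,498,624 bytes
31,600,876,617,498,624 / 1,000,000,000,000 = 31,600.88 TB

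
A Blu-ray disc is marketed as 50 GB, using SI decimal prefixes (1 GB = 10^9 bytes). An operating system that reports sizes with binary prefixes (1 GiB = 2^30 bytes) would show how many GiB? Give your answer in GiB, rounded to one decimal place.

46.6 GiB

50 GB = 50 × 10^9 bytes = 50,000,000,000 bytes
1 GiB = 2^30 bytes = 1,073,741,824 bytes
50,000,000,000 / 1,073,741,824 = 46.6 GiB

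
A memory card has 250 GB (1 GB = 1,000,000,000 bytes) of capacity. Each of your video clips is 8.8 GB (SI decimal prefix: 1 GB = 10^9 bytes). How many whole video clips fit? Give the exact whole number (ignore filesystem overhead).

Capacity: 250 GB = 250,000,000,000 bytes
Per item: 8.8 GB = 8,800,000,000 bytes
⌊250,000,000,000 / 8,800,000,000⌋ = 28

28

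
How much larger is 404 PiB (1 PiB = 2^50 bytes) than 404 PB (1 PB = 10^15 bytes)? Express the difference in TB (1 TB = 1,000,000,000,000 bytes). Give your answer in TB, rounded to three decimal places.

50,863.562 TB

404 PiB = 404 × 1,125,899,906,842,624 = 454,863,562,364,420,096 bytes
404 PB = 404 × 1,000,000,000,000,000 = 404,000,000,000,000,000 bytes
difference = 50,863,562,364,420,096 bytes
50,863,562,364,420,096 / 1,000,000,000,000 = 50,863.562 TB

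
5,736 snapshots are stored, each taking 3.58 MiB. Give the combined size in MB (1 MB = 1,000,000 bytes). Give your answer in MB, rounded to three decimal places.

21,532.382 MB

Total = 5,736 × 3.58 MiB = 20534.88 MiB
= 20534.88 × 1,048,576 bytes = 21,532,382,330.88 bytes
1 MB = 1,000,000 bytes
21,532,382,330.88 / 1,000,000 = 21,532.382 MB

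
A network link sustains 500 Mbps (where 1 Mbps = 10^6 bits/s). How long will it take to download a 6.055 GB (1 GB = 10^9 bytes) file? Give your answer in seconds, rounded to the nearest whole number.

97 seconds

6.055 GB = 6,055,000,000 bytes = 48,440,000,000 bits
500 Mbps = 500,000,000 bits/s
time = 48,440,000,000 / 500,000,000 = 97 s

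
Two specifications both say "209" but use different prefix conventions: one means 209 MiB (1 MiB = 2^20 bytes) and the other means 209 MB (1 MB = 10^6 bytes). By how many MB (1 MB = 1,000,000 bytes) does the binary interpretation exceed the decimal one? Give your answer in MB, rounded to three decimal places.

209 MiB = 209 × 1,048,576 = 219,152,384 bytes
209 MB = 209 × 1,000,000 = 209,000,000 bytes
difference = 10,152,384 bytes
10,152,384 / 1,000,000 = 10.152 MB

10.152 MB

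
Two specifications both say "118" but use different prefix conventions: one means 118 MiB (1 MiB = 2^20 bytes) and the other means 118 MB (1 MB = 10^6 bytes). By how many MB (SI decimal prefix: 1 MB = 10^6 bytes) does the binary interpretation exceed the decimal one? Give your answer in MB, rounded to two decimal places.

5.73 MB

118 MiB = 118 × 1,048,576 = 123,731,968 bytes
118 MB = 118 × 1,000,000 = 118,000,000 bytes
difference = 5,731,968 bytes
5,731,968 / 1,000,000 = 5.73 MB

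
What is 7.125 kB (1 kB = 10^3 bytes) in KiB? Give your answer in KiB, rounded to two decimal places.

6.96 KiB

7.125 kB = 7.125 × 10^3 bytes = 7,125 bytes
1 KiB = 2^10 bytes = 1,024 bytes
7,125 / 1,024 = 6.96 KiB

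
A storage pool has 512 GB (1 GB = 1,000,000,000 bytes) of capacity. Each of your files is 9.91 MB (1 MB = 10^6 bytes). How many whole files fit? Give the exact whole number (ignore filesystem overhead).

51,664

Capacity: 512 GB = 512,000,000,000 bytes
Per item: 9.91 MB = 9,910,000 bytes
⌊512,000,000,000 / 9,910,000⌋ = 51,664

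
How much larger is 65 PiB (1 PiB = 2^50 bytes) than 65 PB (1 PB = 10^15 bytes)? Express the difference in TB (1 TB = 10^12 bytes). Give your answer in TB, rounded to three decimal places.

8,183.494 TB

65 PiB = 65 × 1,125,899,906,842,624 = 73,183,493,944,770,560 bytes
65 PB = 65 × 1,000,000,000,000,000 = 65,000,000,000,000,000 bytes
difference = 8,183,493,944,770,560 bytes
8,183,493,944,770,560 / 1,000,000,000,000 = 8,183.494 TB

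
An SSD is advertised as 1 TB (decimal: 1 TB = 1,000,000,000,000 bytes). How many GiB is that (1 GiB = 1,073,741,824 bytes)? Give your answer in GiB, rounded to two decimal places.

931.32 GiB

1 TB = 1 × 10^12 bytes = 1,000,000,000,000 bytes
1 GiB = 2^30 bytes = 1,073,741,824 bytes
1,000,000,000,000 / 1,073,741,824 = 931.32 GiB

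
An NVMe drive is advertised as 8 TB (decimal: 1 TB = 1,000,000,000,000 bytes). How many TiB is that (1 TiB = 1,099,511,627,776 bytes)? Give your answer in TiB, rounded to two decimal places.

7.28 TiB

8 TB = 8 × 10^12 bytes = 8,000,000,000,000 bytes
1 TiB = 1,099,511,627,776 bytes
8,000,000,000,000 / 1,099,511,627,776 = 7.28 TiB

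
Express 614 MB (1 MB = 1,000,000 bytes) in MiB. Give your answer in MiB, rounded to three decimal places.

614 MB × 1,000,000 bytes/MB = 614,000,000 bytes
1 MiB = 1,048,576 bytes
614,000,000 / 1,048,576 = 585.556 MiB

585.556 MiB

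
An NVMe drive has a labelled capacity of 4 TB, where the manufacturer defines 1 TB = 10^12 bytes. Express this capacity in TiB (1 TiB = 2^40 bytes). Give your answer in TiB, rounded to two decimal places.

3.64 TiB

4 TB × 1,000,000,000,000 bytes/TB = 4,000,000,000,000 bytes
1 TiB = 2^40 bytes = 1,099,511,627,776 bytes
4,000,000,000,000 / 1,099,511,627,776 = 3.64 TiB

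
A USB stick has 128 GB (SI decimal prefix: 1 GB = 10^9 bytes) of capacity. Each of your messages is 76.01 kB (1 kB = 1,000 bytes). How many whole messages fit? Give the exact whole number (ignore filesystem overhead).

Capacity: 128 GB = 128,000,000,000 bytes
Per item: 76.01 kB = 76,010 bytes
⌊128,000,000,000 / 76,010⌋ = 1,683,988

1,683,988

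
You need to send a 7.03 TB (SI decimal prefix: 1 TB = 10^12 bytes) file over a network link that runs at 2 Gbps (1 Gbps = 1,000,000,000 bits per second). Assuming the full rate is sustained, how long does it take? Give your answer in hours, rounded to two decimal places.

7.81 hours

7.03 TB = 7,030,000,000,000 bytes = 56,240,000,000,000 bits
2 Gbps = 2,000,000,000 bits/s
time = 56,240,000,000,000 / 2,000,000,000 = 28,120.0000 s
28,120.0000 s / 3600 = 7.81 hours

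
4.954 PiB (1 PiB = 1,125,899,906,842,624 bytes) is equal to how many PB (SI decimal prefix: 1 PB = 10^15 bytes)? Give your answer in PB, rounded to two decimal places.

4.954 PiB × 1,125,899,906,842,624 bytes/PiB = 5,577,708,138,498,359.296 bytes
1 PB = 1,000,000,000,000,000 bytes
5,577,708,138,498,359.296 / 1,000,000,000,000,000 = 5.58 PB

5.58 PB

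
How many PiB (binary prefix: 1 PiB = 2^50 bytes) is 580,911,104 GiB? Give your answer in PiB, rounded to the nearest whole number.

580,911,104 GiB × 1,073,741,824 bytes/GiB = 623,748,548,390,813,696 bytes
1 PiB = 2^50 bytes = 1,125,899,906,842,624 bytes
623,748,548,390,813,696 / 1,125,899,906,842,624 = 554 PiB

554 PiB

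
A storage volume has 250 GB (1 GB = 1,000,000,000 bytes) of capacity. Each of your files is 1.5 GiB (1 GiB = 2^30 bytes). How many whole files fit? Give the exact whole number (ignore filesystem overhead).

Capacity: 250 GB = 250,000,000,000 bytes
Per item: 1.5 GiB = 1,610,612,736 bytes
⌊250,000,000,000 / 1,610,612,736⌋ = 155

155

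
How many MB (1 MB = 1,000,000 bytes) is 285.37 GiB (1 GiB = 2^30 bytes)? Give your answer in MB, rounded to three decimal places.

306,413.704 MB

285.37 GiB = 285.37 × 2^30 bytes = 306,413,704,314.88 bytes
1 MB = 10^6 bytes = 1,000,000 bytes
306,413,704,314.88 / 1,000,000 = 306,413.704 MB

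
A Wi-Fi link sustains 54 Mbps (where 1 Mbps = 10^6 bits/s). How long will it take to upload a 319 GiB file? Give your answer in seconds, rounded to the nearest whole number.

319 GiB = 342,523,641,856 bytes = 2,740,189,134,848 bits
54 Mbps = 54,000,000 bits/s
time = 2,740,189,134,848 / 54,000,000 = 50,744 s

50,744 seconds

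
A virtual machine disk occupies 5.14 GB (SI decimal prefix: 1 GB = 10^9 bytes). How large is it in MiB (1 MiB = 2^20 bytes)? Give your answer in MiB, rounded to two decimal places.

5.14 GB × 1,000,000,000 bytes/GB = 5,140,000,000 bytes
1 MiB = 1,048,576 bytes
5,140,000,000 / 1,048,576 = 4,901.89 MiB

4,901.89 MiB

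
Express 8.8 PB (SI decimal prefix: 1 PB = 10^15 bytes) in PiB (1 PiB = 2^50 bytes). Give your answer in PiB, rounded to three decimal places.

8.8 PB = 8.8 × 10^15 bytes = 8,800,000,000,000,000 bytes
1 PiB = 2^50 bytes = 1,125,899,906,842,624 bytes
8,800,000,000,000,000 / 1,125,899,906,842,624 = 7.816 PiB

7.816 PiB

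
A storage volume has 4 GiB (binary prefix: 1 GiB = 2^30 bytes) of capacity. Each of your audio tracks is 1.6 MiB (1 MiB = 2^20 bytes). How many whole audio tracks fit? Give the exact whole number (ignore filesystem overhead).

Capacity: 4 GiB = 4,294,967,296 bytes
Per item: 1.6 MiB = 1,677,721.6 bytes
⌊4,294,967,296 / 1,677,721.6⌋ = 2,560

2,560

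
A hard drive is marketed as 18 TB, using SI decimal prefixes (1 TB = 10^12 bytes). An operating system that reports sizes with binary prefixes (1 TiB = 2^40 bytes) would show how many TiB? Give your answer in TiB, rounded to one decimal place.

16.4 TiB

18 TB = 18 × 10^12 bytes = 18,000,000,000,000 bytes
1 TiB = 2^40 bytes = 1,099,511,627,776 bytes
18,000,000,000,000 / 1,099,511,627,776 = 16.4 TiB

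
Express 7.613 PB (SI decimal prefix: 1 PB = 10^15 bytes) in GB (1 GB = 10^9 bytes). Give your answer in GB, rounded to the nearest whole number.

7.613 PB = 7.613 × 10^15 bytes = 7,613,000,000,000,000 bytes
1 GB = 10^9 bytes = 1,000,000,000 bytes
7,613,000,000,000,000 / 1,000,000,000 = 7,613,000 GB

7,613,000 GB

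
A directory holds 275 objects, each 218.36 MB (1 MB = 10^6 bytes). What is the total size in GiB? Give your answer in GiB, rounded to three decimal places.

55.925 GiB

Total = 275 × 218.36 MB = 60,049 MB
= 60,049 × 1,000,000 bytes = 60,049,000,000 bytes
1 GiB = 1,073,741,824 bytes
60,049,000,000 / 1,073,741,824 = 55.925 GiB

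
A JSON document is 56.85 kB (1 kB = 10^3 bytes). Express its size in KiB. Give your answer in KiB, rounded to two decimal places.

56.85 kB × 1,000 bytes/kB = 56,850 bytes
1 KiB = 2^10 bytes = 1,024 bytes
56,850 / 1,024 = 55.52 KiB

55.52 KiB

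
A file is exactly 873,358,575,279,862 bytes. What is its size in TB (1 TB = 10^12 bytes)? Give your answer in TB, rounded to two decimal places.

873,358,575,279,862 bytes given.
1 TB = 1,000,000,000,000 bytes
873,358,575,279,862 / 1,000,000,000,000 = 873.36 TB

873.36 TB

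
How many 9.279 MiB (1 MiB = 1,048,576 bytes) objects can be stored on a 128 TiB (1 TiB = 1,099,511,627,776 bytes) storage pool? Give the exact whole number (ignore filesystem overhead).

Capacity: 128 TiB = 140,737,488,355,328 bytes
Per item: 9.279 MiB = 9,729,736.704 bytes
⌊140,737,488,355,328 / 9,729,736.704⌋ = 14,464,675

14,464,675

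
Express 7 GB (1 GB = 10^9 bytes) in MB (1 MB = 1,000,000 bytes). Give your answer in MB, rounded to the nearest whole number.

7,000 MB

7 GB × 1,000,000,000 bytes/GB = 7,000,000,000 bytes
1 MB = 1,000,000 bytes
7,000,000,000 / 1,000,000 = 7,000 MB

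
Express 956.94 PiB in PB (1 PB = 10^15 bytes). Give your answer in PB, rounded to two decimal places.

956.94 PiB = 956.94 × 2^50 bytes = 1,077,418,656,853,980,610.56 bytes
1 PB = 1,000,000,000,000,000 bytes
1,077,418,656,853,980,610.56 / 1,000,000,000,000,000 = 1,077.42 PB

1,077.42 PB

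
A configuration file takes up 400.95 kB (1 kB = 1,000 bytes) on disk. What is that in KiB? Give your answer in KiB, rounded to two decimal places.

391.55 KiB

400.95 kB × 1,000 bytes/kB = 400,950 bytes
1 KiB = 2^10 bytes = 1,024 bytes
400,950 / 1,024 = 391.55 KiB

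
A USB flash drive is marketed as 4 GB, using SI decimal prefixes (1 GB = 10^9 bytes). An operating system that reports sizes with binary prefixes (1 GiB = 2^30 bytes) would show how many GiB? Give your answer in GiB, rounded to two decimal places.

3.73 GiB

4 GB × 1,000,000,000 bytes/GB = 4,000,000,000 bytes
1 GiB = 1,073,741,824 bytes
4,000,000,000 / 1,073,741,824 = 3.73 GiB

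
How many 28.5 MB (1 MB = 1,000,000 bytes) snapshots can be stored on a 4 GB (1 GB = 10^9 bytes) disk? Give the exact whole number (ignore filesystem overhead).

140

Capacity: 4 GB = 4,000,000,000 bytes
Per item: 28.5 MB = 28,500,000 bytes
⌊4,000,000,000 / 28,500,000⌋ = 140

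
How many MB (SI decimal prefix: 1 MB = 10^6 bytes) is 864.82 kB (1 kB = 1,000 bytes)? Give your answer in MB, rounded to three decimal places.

0.865 MB

864.82 kB = 864.82 × 10^3 bytes = 864,820 bytes
1 MB = 10^6 bytes = 1,000,000 bytes
864,820 / 1,000,000 = 0.865 MB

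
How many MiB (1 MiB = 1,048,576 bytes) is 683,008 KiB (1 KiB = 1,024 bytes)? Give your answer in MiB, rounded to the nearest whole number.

683,008 KiB × 1,024 bytes/KiB = 699,400,192 bytes
1 MiB = 2^20 bytes = 1,048,576 bytes
699,400,192 / 1,048,576 = 667 MiB

667 MiB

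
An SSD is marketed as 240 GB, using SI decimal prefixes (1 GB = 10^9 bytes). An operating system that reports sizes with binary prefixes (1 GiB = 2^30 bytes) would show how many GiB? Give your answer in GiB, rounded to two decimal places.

223.52 GiB

240 GB = 240 × 10^9 bytes = 240,000,000,000 bytes
1 GiB = 1,073,741,824 bytes
240,000,000,000 / 1,073,741,824 = 223.52 GiB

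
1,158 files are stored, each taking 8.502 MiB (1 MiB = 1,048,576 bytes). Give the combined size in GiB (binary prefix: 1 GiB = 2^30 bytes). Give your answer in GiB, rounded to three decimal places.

9.615 GiB

Total = 1,158 × 8.502 MiB = 9845.316 MiB
= 9845.316 × 1,048,576 bytes = 10,323,562,070.016 bytes
1 GiB = 1,073,741,824 bytes
10,323,562,070.016 / 1,073,741,824 = 9.615 GiB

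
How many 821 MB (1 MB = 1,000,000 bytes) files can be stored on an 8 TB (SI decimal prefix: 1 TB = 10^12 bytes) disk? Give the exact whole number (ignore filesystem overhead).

9,744

Capacity: 8 TB = 8,000,000,000,000 bytes
Per item: 821 MB = 821,000,000 bytes
⌊8,000,000,000,000 / 821,000,000⌋ = 9,744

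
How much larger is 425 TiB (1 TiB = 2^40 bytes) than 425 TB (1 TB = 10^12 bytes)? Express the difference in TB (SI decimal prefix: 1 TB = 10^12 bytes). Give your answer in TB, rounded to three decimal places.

42.292 TB

425 TiB = 425 × 1,099,511,627,776 = 467,292,441,804,800 bytes
425 TB = 425 × 1,000,000,000,000 = 425,000,000,000,000 bytes
difference = 42,292,441,804,800 bytes
42,292,441,804,800 / 1,000,000,000,000 = 42.292 TB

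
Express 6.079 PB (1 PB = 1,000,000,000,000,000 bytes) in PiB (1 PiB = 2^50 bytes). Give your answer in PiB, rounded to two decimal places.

5.40 PiB

6.079 PB = 6.079 × 10^15 bytes = 6,079,000,000,000,000 bytes
1 PiB = 1,125,899,906,842,624 bytes
6,079,000,000,000,000 / 1,125,899,906,842,624 = 5.40 PiB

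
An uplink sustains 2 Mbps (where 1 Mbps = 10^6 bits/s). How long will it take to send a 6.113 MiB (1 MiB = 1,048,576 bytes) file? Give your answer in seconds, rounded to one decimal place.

6.113 MiB = 6,409,945.088 bytes = 51,279,560.704 bits
2 Mbps = 2,000,000 bits/s
time = 51,279,560.704 / 2,000,000 = 25.6 s

25.6 seconds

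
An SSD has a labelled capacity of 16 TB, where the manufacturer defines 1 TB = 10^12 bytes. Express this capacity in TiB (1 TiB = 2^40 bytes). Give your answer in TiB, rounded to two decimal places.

16 TB = 16 × 10^12 bytes = 16,000,000,000,000 bytes
1 TiB = 1,099,511,627,776 bytes
16,000,000,000,000 / 1,099,511,627,776 = 14.55 TiB

14.55 TiB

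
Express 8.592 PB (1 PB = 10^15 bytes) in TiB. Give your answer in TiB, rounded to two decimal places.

7,814.38 TiB

8.592 PB = 8.592 × 10^15 bytes = 8,592,000,000,000,000 bytes
1 TiB = 1,099,511,627,776 bytes
8,592,000,000,000,000 / 1,099,511,627,776 = 7,814.38 TiB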